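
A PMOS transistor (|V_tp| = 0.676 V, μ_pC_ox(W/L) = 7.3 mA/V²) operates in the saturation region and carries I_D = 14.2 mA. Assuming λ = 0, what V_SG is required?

V_SG = 2.65 V

In saturation I_D = ½ k_p (V_SG − |V_tp|)², so V_SG − |V_tp| = √(2 I_D / k_p) = √(2 × 14.2 / 7.3) = 1.97 V.
V_SG = 0.676 + 1.97 = 2.65 V.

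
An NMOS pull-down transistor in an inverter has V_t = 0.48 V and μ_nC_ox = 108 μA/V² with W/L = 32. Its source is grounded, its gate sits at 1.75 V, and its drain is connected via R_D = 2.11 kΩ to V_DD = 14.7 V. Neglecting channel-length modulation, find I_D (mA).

I_D = 2.79 mA

V_GS = V_G = 1.75 V, so V_ov = 1.75 − 0.48 = 1.27 V.
k_n = μ_nC_ox · (W/L) = 3.456 mA/V².
Assume saturation: I_D = ½ k_n V_ov² = 0.5 × 3.456 × 1.27² = 2.79 mA, giving V_DS = V_DD − I_D R_D = 14.7 − 2.79 × 2.11 = 8.82 V.
V_DS = 8.82 V ≥ V_ov = 1.27 V, confirming saturation.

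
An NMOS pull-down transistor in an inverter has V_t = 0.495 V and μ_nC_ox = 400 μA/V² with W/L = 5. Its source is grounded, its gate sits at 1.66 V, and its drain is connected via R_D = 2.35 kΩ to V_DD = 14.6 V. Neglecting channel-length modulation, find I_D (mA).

I_D = 1.36 mA

V_GS = V_G = 1.66 V, so V_ov = 1.66 − 0.495 = 1.17 V.
k_n = μ_nC_ox · (W/L) = 2 mA/V².
Assume saturation: I_D = ½ k_n V_ov² = 0.5 × 2 × 1.17² = 1.36 mA, giving V_DS = V_DD − I_D R_D = 14.6 − 1.36 × 2.35 = 11.4 V.
V_DS = 11.4 V ≥ V_ov = 1.17 V, confirming saturation.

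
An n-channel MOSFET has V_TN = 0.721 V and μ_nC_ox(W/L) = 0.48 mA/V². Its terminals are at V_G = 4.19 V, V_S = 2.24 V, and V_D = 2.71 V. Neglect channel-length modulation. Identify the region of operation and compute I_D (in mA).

Triode; I_D = 0.224 mA

V_GS = V_G − V_S = 4.19 − 2.24 = 1.95 V; V_DS = V_D − V_S = 2.71 − 2.24 = 0.47 V.
V_ov = V_GS − V_TN = 1.95 − 0.721 = 1.23 V.
Since V_DS = 0.47 V < V_ov = 1.23 V, the device is in the triode region.
I_D = k_n [V_ov · V_DS − ½ V_DS²] = 0.48 × [1.23 × 0.47 − 0.5 × 0.47²] = 0.224 mA.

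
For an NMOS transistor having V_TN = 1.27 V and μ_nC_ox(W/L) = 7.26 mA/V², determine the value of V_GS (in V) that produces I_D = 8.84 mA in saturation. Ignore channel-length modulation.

In saturation I_D = ½ k_n (V_GS − V_TN)², so V_GS − V_TN = √(2 I_D / k_n) = √(2 × 8.84 / 7.26) = 1.56 V.
V_GS = 1.27 + 1.56 = 2.83 V.

V_GS = 2.83 V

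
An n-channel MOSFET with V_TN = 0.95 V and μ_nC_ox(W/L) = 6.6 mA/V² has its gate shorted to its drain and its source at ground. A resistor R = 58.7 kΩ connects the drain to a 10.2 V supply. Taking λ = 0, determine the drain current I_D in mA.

I_D = 0.154 mA

With gate tied to drain, V_GS = V_DS ≥ V_GS − V_TN, so the device is in saturation.
KCL at the drain: ½ k_n (V_GS − V_TN)² = (V_DD − V_GS)/R.
Let x = V_GS − 0.95. Then 194 x² + x − 9.25 = 0, giving x = 0.216 V (positive root), so V_GS = 1.17 V.
I_D = (V_DD − V_GS)/R = (10.2 − 1.17) / 58.7 = 0.154 mA.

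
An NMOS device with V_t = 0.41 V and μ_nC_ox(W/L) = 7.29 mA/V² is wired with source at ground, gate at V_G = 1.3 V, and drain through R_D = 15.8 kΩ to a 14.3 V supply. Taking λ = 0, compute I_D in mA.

V_GS = V_G = 1.3 V, so V_ov = 1.3 − 0.41 = 0.89 V.
Assume saturation: I_D = ½ k_n V_ov² = 0.5 × 7.29 × 0.89² = 2.89 mA, giving V_DS = V_DD − I_D R_D = 14.3 − 2.89 × 15.8 = -31.3 V.
But -31.3 V < V_ov = 0.89 V, so the device is actually in triode.
In triode I_D = k_n[V_ov V_DS − ½ V_DS²] and I_D = (V_DD − V_DS)/R_D. Equating: 57.6 V_DS² − 103.5 V_DS + 14.3 = 0, giving V_DS = 0.151 V (the root below V_ov).
I_D = (14.3 − 0.151) / 15.8 = 0.896 mA.

I_D = 0.896 mA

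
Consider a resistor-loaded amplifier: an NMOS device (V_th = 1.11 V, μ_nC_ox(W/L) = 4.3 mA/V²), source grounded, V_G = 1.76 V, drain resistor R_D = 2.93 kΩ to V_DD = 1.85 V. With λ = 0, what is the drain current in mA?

I_D = 0.549 mA

V_GS = V_G = 1.76 V, so V_ov = 1.76 − 1.11 = 0.65 V.
Assume saturation: I_D = ½ k_n V_ov² = 0.5 × 4.3 × 0.65² = 0.908 mA, giving V_DS = V_DD − I_D R_D = 1.85 − 0.908 × 2.93 = -0.812 V.
But -0.812 V < V_ov = 0.65 V, so the device is actually in triode.
In triode I_D = k_n[V_ov V_DS − ½ V_DS²] and I_D = (V_DD − V_DS)/R_D. Equating: 6.3 V_DS² − 9.189 V_DS + 1.85 = 0, giving V_DS = 0.241 V (the root below V_ov).
I_D = (1.85 − 0.241) / 2.93 = 0.549 mA.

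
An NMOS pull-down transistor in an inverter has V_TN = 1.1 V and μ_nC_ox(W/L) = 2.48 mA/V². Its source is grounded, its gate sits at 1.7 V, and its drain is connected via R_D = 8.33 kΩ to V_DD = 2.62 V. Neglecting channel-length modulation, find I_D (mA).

I_D = 0.286 mA

V_GS = V_G = 1.7 V, so V_ov = 1.7 − 1.1 = 0.6 V.
Assume saturation: I_D = ½ k_n V_ov² = 0.5 × 2.48 × 0.6² = 0.446 mA, giving V_DS = V_DD − I_D R_D = 2.62 − 0.446 × 8.33 = -1.1 V.
But -1.1 V < V_ov = 0.6 V, so the device is actually in triode.
In triode I_D = k_n[V_ov V_DS − ½ V_DS²] and I_D = (V_DD − V_DS)/R_D. Equating: 10.3 V_DS² − 13.4 V_DS + 2.62 = 0, giving V_DS = 0.24 V (the root below V_ov).
I_D = (2.62 − 0.24) / 8.33 = 0.286 mA.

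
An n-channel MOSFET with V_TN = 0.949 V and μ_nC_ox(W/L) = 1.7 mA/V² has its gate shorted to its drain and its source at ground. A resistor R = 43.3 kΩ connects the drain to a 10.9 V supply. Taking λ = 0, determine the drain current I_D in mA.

With gate tied to drain, V_GS = V_DS ≥ V_GS − V_TN, so the device is in saturation.
KCL at the drain: ½ k_n (V_GS − V_TN)² = (V_DD − V_GS)/R.
Let x = V_GS − 0.949. Then 36.8 x² + x − 9.951 = 0, giving x = 0.507 V (positive root), so V_GS = 1.46 V.
I_D = (V_DD − V_GS)/R = (10.9 − 1.46) / 43.3 = 0.218 mA.

I_D = 0.218 mA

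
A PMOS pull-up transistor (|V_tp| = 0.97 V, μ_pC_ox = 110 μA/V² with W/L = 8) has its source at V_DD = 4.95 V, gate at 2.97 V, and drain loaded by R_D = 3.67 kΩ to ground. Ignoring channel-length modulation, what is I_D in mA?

V_SG = V_DD − V_G = 4.95 − 2.97 = 1.98 V, so V_ov = 1.98 − 0.97 = 1.01 V.
k_p = μ_pC_ox · (W/L) = 0.88 mA/V².
Assume saturation: I_D = ½ k_p V_ov² = 0.5 × 0.88 × 1.01² = 0.449 mA, giving V_SD = V_DD − I_D R_D = 4.95 − 0.449 × 3.67 = 3.3 V.
V_SD = 3.3 V ≥ V_ov = 1.01 V, confirming saturation.

I_D = 0.449 mA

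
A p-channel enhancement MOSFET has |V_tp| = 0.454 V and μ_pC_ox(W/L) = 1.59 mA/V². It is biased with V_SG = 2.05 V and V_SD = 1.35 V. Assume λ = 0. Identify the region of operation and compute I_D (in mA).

Triode; I_D = 1.98 mA

V_ov = V_SG − |V_tp| = 2.05 − 0.454 = 1.6 V.
Since V_SD = 1.35 V < V_ov = 1.6 V, the device is in the triode region.
I_D = k_p [V_ov · V_SD − ½ V_SD²] = 1.59 × [1.6 × 1.35 − 0.5 × 1.35²] = 1.98 mA.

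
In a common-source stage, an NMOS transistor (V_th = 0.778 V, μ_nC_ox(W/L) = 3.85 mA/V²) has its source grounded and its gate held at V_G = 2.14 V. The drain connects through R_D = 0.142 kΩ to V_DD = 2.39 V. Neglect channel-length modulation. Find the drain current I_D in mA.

I_D = 3.57 mA

V_GS = V_G = 2.14 V, so V_ov = 2.14 − 0.778 = 1.36 V.
Assume saturation: I_D = ½ k_n V_ov² = 0.5 × 3.85 × 1.36² = 3.57 mA, giving V_DS = V_DD − I_D R_D = 2.39 − 3.57 × 0.142 = 1.88 V.
V_DS = 1.88 V ≥ V_ov = 1.36 V, confirming saturation.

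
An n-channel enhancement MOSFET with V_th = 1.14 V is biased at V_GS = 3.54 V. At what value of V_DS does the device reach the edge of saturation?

The boundary between triode and saturation is V_DS = V_GS − V_th = V_ov.
V_ov = 3.54 − 1.14 = 2.4 V.

V_DS,sat = 2.40 V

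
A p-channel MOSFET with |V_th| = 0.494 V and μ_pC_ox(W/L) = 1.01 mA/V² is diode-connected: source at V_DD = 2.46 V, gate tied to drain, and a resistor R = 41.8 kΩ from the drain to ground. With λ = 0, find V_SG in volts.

V_SG = 0.776 V

With gate tied to drain, V_SG = V_SD ≥ V_SG − |V_th|, so the device is in saturation.
KCL at the drain: ½ k_p (V_SG − |V_th|)² = (V_DD − V_SG)/R.
Let x = V_SG − 0.494. Then 21.1 x² + x − 1.966 = 0, giving x = 0.282 V (positive root), so V_SG = 0.776 V.
I_D = (V_DD − V_SG)/R = (2.46 − 0.776) / 41.8 = 0.0403 mA.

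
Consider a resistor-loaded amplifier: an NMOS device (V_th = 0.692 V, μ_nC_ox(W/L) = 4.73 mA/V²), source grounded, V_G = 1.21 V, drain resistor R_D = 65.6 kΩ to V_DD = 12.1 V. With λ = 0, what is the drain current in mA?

V_GS = V_G = 1.21 V, so V_ov = 1.21 − 0.692 = 0.518 V.
Assume saturation: I_D = ½ k_n V_ov² = 0.5 × 4.73 × 0.518² = 0.635 mA, giving V_DS = V_DD − I_D R_D = 12.1 − 0.635 × 65.6 = -29.5 V.
But -29.5 V < V_ov = 0.518 V, so the device is actually in triode.
In triode I_D = k_n[V_ov V_DS − ½ V_DS²] and I_D = (V_DD − V_DS)/R_D. Equating: 155 V_DS² − 161.7 V_DS + 12.1 = 0, giving V_DS = 0.0811 V (the root below V_ov).
I_D = (12.1 − 0.0811) / 65.6 = 0.183 mA.

I_D = 0.183 mA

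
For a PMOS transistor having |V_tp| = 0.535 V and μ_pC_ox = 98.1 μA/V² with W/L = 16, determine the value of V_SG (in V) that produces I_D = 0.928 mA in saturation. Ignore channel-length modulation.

V_SG = 1.62 V

k_p = μ_pC_ox · (W/L) = 1.57 mA/V².
In saturation I_D = ½ k_p (V_SG − |V_tp|)², so V_SG − |V_tp| = √(2 I_D / k_p) = √(2 × 0.928 / 1.57) = 1.09 V.
V_SG = 0.535 + 1.09 = 1.62 V.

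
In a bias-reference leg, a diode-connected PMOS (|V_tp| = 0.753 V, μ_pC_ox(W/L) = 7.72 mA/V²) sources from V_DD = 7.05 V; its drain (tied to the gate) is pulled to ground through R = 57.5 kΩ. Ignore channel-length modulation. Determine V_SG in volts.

With gate tied to drain, V_SG = V_SD ≥ V_SG − |V_tp|, so the device is in saturation.
KCL at the drain: ½ k_p (V_SG − |V_tp|)² = (V_DD − V_SG)/R.
Let x = V_SG − 0.753. Then 222 x² + x − 6.297 = 0, giving x = 0.166 V (positive root), so V_SG = 0.919 V.
I_D = (V_DD − V_SG)/R = (7.05 − 0.919) / 57.5 = 0.107 mA.

V_SG = 0.919 V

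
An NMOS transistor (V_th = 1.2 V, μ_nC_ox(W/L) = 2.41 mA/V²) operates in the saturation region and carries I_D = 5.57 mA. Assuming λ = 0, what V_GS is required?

In saturation I_D = ½ k_n (V_GS − V_th)², so V_GS − V_th = √(2 I_D / k_n) = √(2 × 5.57 / 2.41) = 2.15 V.
V_GS = 1.2 + 2.15 = 3.35 V.

V_GS = 3.35 V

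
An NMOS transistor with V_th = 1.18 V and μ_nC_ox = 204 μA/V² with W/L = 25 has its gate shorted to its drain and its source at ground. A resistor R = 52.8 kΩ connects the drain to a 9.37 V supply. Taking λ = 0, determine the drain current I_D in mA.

I_D = 0.151 mA

With gate tied to drain, V_GS = V_DS ≥ V_GS − V_th, so the device is in saturation.
k_n = μ_nC_ox · (W/L) = 5.1 mA/V².
KCL at the drain: ½ k_n (V_GS − V_th)² = (V_DD − V_GS)/R.
Let x = V_GS − 1.18. Then 135 x² + x − 8.19 = 0, giving x = 0.243 V (positive root), so V_GS = 1.42 V.
I_D = (V_DD − V_GS)/R = (9.37 − 1.42) / 52.8 = 0.151 mA.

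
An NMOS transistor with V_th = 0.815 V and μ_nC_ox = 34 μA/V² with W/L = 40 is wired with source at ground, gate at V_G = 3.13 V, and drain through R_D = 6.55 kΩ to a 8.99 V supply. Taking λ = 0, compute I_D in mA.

V_GS = V_G = 3.13 V, so V_ov = 3.13 − 0.815 = 2.31 V.
k_n = μ_nC_ox · (W/L) = 1.36 mA/V².
Assume saturation: I_D = ½ k_n V_ov² = 0.5 × 1.36 × 2.31² = 3.64 mA, giving V_DS = V_DD − I_D R_D = 8.99 − 3.64 × 6.55 = -14.9 V.
But -14.9 V < V_ov = 2.31 V, so the device is actually in triode.
In triode I_D = k_n[V_ov V_DS − ½ V_DS²] and I_D = (V_DD − V_DS)/R_D. Equating: 4.45 V_DS² − 21.62 V_DS + 8.99 = 0, giving V_DS = 0.459 V (the root below V_ov).
I_D = (8.99 − 0.459) / 6.55 = 1.3 mA.

I_D = 1.30 mA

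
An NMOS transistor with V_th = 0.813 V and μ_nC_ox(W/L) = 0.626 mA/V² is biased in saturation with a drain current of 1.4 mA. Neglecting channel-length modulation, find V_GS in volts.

In saturation I_D = ½ k_n (V_GS − V_th)², so V_GS − V_th = √(2 I_D / k_n) = √(2 × 1.4 / 0.626) = 2.11 V.
V_GS = 0.813 + 2.11 = 2.93 V.

V_GS = 2.93 V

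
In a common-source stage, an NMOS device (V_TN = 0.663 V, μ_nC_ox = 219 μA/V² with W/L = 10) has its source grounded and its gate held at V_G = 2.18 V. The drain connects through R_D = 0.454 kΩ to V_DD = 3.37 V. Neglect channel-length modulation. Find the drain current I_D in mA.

V_GS = V_G = 2.18 V, so V_ov = 2.18 − 0.663 = 1.52 V.
k_n = μ_nC_ox · (W/L) = 2.19 mA/V².
Assume saturation: I_D = ½ k_n V_ov² = 0.5 × 2.19 × 1.52² = 2.52 mA, giving V_DS = V_DD − I_D R_D = 3.37 − 2.52 × 0.454 = 2.23 V.
V_DS = 2.23 V ≥ V_ov = 1.52 V, confirming saturation.

I_D = 2.52 mA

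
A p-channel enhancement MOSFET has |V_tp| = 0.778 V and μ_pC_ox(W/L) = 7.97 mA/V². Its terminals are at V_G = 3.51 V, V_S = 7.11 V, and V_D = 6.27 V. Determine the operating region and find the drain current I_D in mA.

Triode; I_D = 16.1 mA

V_SG = V_S − V_G = 7.11 − 3.51 = 3.6 V; V_SD = V_S − V_D = 7.11 − 6.27 = 0.84 V.
V_ov = V_SG − |V_tp| = 3.6 − 0.778 = 2.82 V.
Since V_SD = 0.84 V < V_ov = 2.82 V, the device is in the triode region.
I_D = k_p [V_ov · V_SD − ½ V_SD²] = 7.97 × [2.82 × 0.84 − 0.5 × 0.84²] = 16.1 mA.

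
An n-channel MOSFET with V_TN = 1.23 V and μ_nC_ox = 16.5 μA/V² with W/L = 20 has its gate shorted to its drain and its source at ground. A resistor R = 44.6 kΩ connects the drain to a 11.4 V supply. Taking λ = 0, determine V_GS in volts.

With gate tied to drain, V_GS = V_DS ≥ V_GS − V_TN, so the device is in saturation.
k_n = μ_nC_ox · (W/L) = 0.33 mA/V².
KCL at the drain: ½ k_n (V_GS − V_TN)² = (V_DD − V_GS)/R.
Let x = V_GS − 1.23. Then 7.36 x² + x − 10.17 = 0, giving x = 1.11 V (positive root), so V_GS = 2.34 V.
I_D = (V_DD − V_GS)/R = (11.4 − 2.34) / 44.6 = 0.203 mA.

V_GS = 2.34 V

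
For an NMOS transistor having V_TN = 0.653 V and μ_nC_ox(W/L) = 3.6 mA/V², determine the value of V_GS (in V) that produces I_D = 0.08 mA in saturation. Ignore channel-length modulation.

In saturation I_D = ½ k_n (V_GS − V_TN)², so V_GS − V_TN = √(2 I_D / k_n) = √(2 × 0.08 / 3.6) = 0.211 V.
V_GS = 0.653 + 0.211 = 0.864 V.

V_GS = 0.864 V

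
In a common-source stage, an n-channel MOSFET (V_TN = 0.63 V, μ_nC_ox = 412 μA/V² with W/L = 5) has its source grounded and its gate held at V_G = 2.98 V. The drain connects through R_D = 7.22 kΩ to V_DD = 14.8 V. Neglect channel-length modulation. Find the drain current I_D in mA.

V_GS = V_G = 2.98 V, so V_ov = 2.98 − 0.63 = 2.35 V.
k_n = μ_nC_ox · (W/L) = 2.06 mA/V².
Assume saturation: I_D = ½ k_n V_ov² = 0.5 × 2.06 × 2.35² = 5.69 mA, giving V_DS = V_DD − I_D R_D = 14.8 − 5.69 × 7.22 = -26.3 V.
But -26.3 V < V_ov = 2.35 V, so the device is actually in triode.
In triode I_D = k_n[V_ov V_DS − ½ V_DS²] and I_D = (V_DD − V_DS)/R_D. Equating: 7.44 V_DS² − 35.95 V_DS + 14.8 = 0, giving V_DS = 0.454 V (the root below V_ov).
I_D = (14.8 − 0.454) / 7.22 = 1.99 mA.

I_D = 1.99 mA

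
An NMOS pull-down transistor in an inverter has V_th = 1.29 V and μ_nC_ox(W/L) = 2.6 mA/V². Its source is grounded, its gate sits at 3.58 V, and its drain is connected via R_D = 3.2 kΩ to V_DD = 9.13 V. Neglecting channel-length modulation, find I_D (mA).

V_GS = V_G = 3.58 V, so V_ov = 3.58 − 1.29 = 2.29 V.
Assume saturation: I_D = ½ k_n V_ov² = 0.5 × 2.6 × 2.29² = 6.82 mA, giving V_DS = V_DD − I_D R_D = 9.13 − 6.82 × 3.2 = -12.7 V.
But -12.7 V < V_ov = 2.29 V, so the device is actually in triode.
In triode I_D = k_n[V_ov V_DS − ½ V_DS²] and I_D = (V_DD − V_DS)/R_D. Equating: 4.16 V_DS² − 20.05 V_DS + 9.13 = 0, giving V_DS = 0.509 V (the root below V_ov).
I_D = (9.13 − 0.509) / 3.2 = 2.69 mA.

I_D = 2.69 mA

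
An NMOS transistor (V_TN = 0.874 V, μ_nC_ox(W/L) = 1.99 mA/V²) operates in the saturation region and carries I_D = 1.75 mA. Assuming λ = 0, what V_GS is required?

In saturation I_D = ½ k_n (V_GS − V_TN)², so V_GS − V_TN = √(2 I_D / k_n) = √(2 × 1.75 / 1.99) = 1.33 V.
V_GS = 0.874 + 1.33 = 2.2 V.

V_GS = 2.20 V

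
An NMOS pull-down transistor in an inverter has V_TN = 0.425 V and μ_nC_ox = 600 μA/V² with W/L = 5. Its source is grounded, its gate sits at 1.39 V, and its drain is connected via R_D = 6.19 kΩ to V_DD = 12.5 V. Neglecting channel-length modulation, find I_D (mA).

V_GS = V_G = 1.39 V, so V_ov = 1.39 − 0.425 = 0.965 V.
k_n = μ_nC_ox · (W/L) = 3 mA/V².
Assume saturation: I_D = ½ k_n V_ov² = 0.5 × 3 × 0.965² = 1.4 mA, giving V_DS = V_DD − I_D R_D = 12.5 − 1.4 × 6.19 = 3.85 V.
V_DS = 3.85 V ≥ V_ov = 0.965 V, confirming saturation.

I_D = 1.40 mA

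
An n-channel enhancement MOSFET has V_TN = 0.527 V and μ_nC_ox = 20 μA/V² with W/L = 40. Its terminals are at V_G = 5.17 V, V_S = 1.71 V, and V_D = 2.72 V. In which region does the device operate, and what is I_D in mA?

Triode; I_D = 1.96 mA

V_GS = V_G − V_S = 5.17 − 1.71 = 3.46 V; V_DS = V_D − V_S = 2.72 − 1.71 = 1.01 V.
k_n = μ_nC_ox · (W/L) = 0.8 mA/V².
V_ov = V_GS − V_TN = 3.46 − 0.527 = 2.93 V.
Since V_DS = 1.01 V < V_ov = 2.93 V, the device is in the triode region.
I_D = k_n [V_ov · V_DS − ½ V_DS²] = 0.8 × [2.93 × 1.01 − 0.5 × 1.01²] = 1.96 mA.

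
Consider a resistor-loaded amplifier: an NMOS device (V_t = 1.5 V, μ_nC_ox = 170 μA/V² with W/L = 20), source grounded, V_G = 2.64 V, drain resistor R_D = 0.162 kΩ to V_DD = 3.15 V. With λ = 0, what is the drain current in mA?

I_D = 2.21 mA

V_GS = V_G = 2.64 V, so V_ov = 2.64 − 1.5 = 1.14 V.
k_n = μ_nC_ox · (W/L) = 3.4 mA/V².
Assume saturation: I_D = ½ k_n V_ov² = 0.5 × 3.4 × 1.14² = 2.21 mA, giving V_DS = V_DD − I_D R_D = 3.15 − 2.21 × 0.162 = 2.79 V.
V_DS = 2.79 V ≥ V_ov = 1.14 V, confirming saturation.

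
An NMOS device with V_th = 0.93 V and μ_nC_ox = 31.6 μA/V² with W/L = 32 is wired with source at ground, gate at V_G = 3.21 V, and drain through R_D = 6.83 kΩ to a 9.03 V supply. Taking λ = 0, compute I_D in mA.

V_GS = V_G = 3.21 V, so V_ov = 3.21 − 0.93 = 2.28 V.
k_n = μ_nC_ox · (W/L) = 1.011 mA/V².
Assume saturation: I_D = ½ k_n V_ov² = 0.5 × 1.011 × 2.28² = 2.63 mA, giving V_DS = V_DD − I_D R_D = 9.03 − 2.63 × 6.83 = -8.92 V.
But -8.92 V < V_ov = 2.28 V, so the device is actually in triode.
In triode I_D = k_n[V_ov V_DS − ½ V_DS²] and I_D = (V_DD − V_DS)/R_D. Equating: 3.45 V_DS² − 16.75 V_DS + 9.03 = 0, giving V_DS = 0.618 V (the root below V_ov).
I_D = (9.03 − 0.618) / 6.83 = 1.23 mA.

I_D = 1.23 mA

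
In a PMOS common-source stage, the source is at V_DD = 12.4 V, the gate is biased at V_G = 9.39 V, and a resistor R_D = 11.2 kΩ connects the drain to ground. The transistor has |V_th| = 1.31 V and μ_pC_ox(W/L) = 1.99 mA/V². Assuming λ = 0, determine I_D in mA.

I_D = 1.08 mA

V_SG = V_DD − V_G = 12.4 − 9.39 = 3.01 V, so V_ov = 3.01 − 1.31 = 1.7 V.
Assume saturation: I_D = ½ k_p V_ov² = 0.5 × 1.99 × 1.7² = 2.88 mA, giving V_SD = V_DD − I_D R_D = 12.4 − 2.88 × 11.2 = -19.8 V.
But -19.8 V < V_ov = 1.7 V, so the device is actually in triode.
In triode I_D = k_p[V_ov V_SD − ½ V_SD²] and I_D = (V_DD − V_SD)/R_D. Equating: 11.1 V_SD² − 38.89 V_SD + 12.4 = 0, giving V_SD = 0.355 V (the root below V_ov).
I_D = (12.4 − 0.355) / 11.2 = 1.08 mA.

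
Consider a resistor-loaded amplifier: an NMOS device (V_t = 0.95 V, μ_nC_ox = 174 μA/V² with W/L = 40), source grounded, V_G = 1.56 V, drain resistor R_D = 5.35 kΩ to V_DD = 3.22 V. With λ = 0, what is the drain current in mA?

V_GS = V_G = 1.56 V, so V_ov = 1.56 − 0.95 = 0.61 V.
k_n = μ_nC_ox · (W/L) = 6.96 mA/V².
Assume saturation: I_D = ½ k_n V_ov² = 0.5 × 6.96 × 0.61² = 1.29 mA, giving V_DS = V_DD − I_D R_D = 3.22 − 1.29 × 5.35 = -3.71 V.
But -3.71 V < V_ov = 0.61 V, so the device is actually in triode.
In triode I_D = k_n[V_ov V_DS − ½ V_DS²] and I_D = (V_DD − V_DS)/R_D. Equating: 18.6 V_DS² − 23.71 V_DS + 3.22 = 0, giving V_DS = 0.155 V (the root below V_ov).
I_D = (3.22 − 0.155) / 5.35 = 0.573 mA.

I_D = 0.573 mA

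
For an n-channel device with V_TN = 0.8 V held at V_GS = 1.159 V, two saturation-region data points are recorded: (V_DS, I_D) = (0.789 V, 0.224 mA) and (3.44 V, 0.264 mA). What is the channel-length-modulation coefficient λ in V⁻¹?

λ = 0.0711 V⁻¹

With V_GS fixed, I_D ∝ (1 + λ V_DS) in saturation, so I_D2/I_D1 = (1 + λ V_DS2)/(1 + λ V_DS1).
0.264/0.224 = 1.179 = (1 + 3.44 λ)/(1 + 0.789 λ).
Solving: λ (I_D1 V_DS2 − I_D2 V_DS1) = I_D2 − I_D1, so λ = (0.264 − 0.224) / (0.224 × 3.44 − 0.264 × 0.789) = 0.04 / 0.562 = 0.0711 V⁻¹.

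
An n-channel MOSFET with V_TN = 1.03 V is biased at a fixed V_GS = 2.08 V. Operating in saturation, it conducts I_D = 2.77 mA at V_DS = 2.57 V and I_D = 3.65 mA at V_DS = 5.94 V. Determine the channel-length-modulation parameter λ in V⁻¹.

With V_GS fixed, I_D ∝ (1 + λ V_DS) in saturation, so I_D2/I_D1 = (1 + λ V_DS2)/(1 + λ V_DS1).
3.65/2.77 = 1.318 = (1 + 5.94 λ)/(1 + 2.57 λ).
Solving: λ (I_D1 V_DS2 − I_D2 V_DS1) = I_D2 − I_D1, so λ = (3.65 − 2.77) / (2.77 × 5.94 − 3.65 × 2.57) = 0.88 / 7.07 = 0.124 V⁻¹.

λ = 0.124 V⁻¹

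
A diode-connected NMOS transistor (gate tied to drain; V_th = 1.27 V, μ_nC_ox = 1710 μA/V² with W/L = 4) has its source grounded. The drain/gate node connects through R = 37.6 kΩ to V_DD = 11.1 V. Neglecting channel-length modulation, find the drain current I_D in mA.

I_D = 0.254 mA

With gate tied to drain, V_GS = V_DS ≥ V_GS − V_th, so the device is in saturation.
k_n = μ_nC_ox · (W/L) = 6.84 mA/V².
KCL at the drain: ½ k_n (V_GS − V_th)² = (V_DD − V_GS)/R.
Let x = V_GS − 1.27. Then 129 x² + x − 9.83 = 0, giving x = 0.273 V (positive root), so V_GS = 1.54 V.
I_D = (V_DD − V_GS)/R = (11.1 − 1.54) / 37.6 = 0.254 mA.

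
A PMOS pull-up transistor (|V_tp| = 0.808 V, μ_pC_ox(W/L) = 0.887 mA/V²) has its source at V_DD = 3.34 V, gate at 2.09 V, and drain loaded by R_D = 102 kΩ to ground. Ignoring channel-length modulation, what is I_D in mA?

V_SG = V_DD − V_G = 3.34 − 2.09 = 1.25 V, so V_ov = 1.25 − 0.808 = 0.442 V.
Assume saturation: I_D = ½ k_p V_ov² = 0.5 × 0.887 × 0.442² = 0.0866 mA, giving V_SD = V_DD − I_D R_D = 3.34 − 0.0866 × 102 = -5.5 V.
But -5.5 V < V_ov = 0.442 V, so the device is actually in triode.
In triode I_D = k_p[V_ov V_SD − ½ V_SD²] and I_D = (V_DD − V_SD)/R_D. Equating: 45.2 V_SD² − 40.99 V_SD + 3.34 = 0, giving V_SD = 0.0905 V (the root below V_ov).
I_D = (3.34 − 0.0905) / 102 = 0.0319 mA.

I_D = 0.0319 mA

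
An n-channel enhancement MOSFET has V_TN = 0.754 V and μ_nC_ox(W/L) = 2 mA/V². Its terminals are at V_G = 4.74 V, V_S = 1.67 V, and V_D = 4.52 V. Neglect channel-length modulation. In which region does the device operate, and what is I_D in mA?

Saturation; I_D = 5.36 mA

V_GS = V_G − V_S = 4.74 − 1.67 = 3.07 V; V_DS = V_D − V_S = 4.52 − 1.67 = 2.85 V.
V_ov = V_GS − V_TN = 3.07 − 0.754 = 2.32 V.
Since V_DS = 2.85 V ≥ V_ov = 2.32 V, the device is in saturation.
I_D = ½ k_n V_ov² = 0.5 × 2 × 2.32² = 5.36 mA.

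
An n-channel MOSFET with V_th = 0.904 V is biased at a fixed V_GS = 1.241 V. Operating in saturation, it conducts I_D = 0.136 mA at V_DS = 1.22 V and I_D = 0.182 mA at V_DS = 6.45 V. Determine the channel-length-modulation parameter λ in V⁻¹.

λ = 0.0702 V⁻¹

With V_GS fixed, I_D ∝ (1 + λ V_DS) in saturation, so I_D2/I_D1 = (1 + λ V_DS2)/(1 + λ V_DS1).
0.182/0.136 = 1.338 = (1 + 6.45 λ)/(1 + 1.22 λ).
Solving: λ (I_D1 V_DS2 − I_D2 V_DS1) = I_D2 − I_D1, so λ = (0.182 − 0.136) / (0.136 × 6.45 − 0.182 × 1.22) = 0.046 / 0.655 = 0.0702 V⁻¹.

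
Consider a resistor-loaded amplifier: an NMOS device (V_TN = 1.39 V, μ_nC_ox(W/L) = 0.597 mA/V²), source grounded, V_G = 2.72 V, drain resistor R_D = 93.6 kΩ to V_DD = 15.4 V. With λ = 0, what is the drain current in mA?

V_GS = V_G = 2.72 V, so V_ov = 2.72 − 1.39 = 1.33 V.
Assume saturation: I_D = ½ k_n V_ov² = 0.5 × 0.597 × 1.33² = 0.528 mA, giving V_DS = V_DD − I_D R_D = 15.4 − 0.528 × 93.6 = -34 V.
But -34 V < V_ov = 1.33 V, so the device is actually in triode.
In triode I_D = k_n[V_ov V_DS − ½ V_DS²] and I_D = (V_DD − V_DS)/R_D. Equating: 27.9 V_DS² − 75.32 V_DS + 15.4 = 0, giving V_DS = 0.223 V (the root below V_ov).
I_D = (15.4 − 0.223) / 93.6 = 0.162 mA.

I_D = 0.162 mA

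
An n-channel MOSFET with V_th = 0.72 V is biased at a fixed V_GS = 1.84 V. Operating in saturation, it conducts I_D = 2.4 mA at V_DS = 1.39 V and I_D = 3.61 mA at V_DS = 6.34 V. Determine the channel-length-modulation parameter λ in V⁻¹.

With V_GS fixed, I_D ∝ (1 + λ V_DS) in saturation, so I_D2/I_D1 = (1 + λ V_DS2)/(1 + λ V_DS1).
3.61/2.4 = 1.504 = (1 + 6.34 λ)/(1 + 1.39 λ).
Solving: λ (I_D1 V_DS2 − I_D2 V_DS1) = I_D2 − I_D1, so λ = (3.61 − 2.4) / (2.4 × 6.34 − 3.61 × 1.39) = 1.21 / 10.2 = 0.119 V⁻¹.

λ = 0.119 V⁻¹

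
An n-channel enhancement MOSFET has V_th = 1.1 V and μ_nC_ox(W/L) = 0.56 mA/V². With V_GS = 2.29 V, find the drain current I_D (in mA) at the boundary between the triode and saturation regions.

I_D = 0.397 mA

At the boundary V_DS = V_ov = V_GS − V_th = 2.29 − 1.1 = 1.19 V.
I_D = ½ k_n V_ov² = 0.5 × 0.56 × 1.19² = 0.397 mA.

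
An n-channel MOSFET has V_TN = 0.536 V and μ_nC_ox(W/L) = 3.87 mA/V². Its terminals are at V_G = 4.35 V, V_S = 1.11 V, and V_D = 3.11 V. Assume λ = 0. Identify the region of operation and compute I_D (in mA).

Triode; I_D = 13.2 mA

V_GS = V_G − V_S = 4.35 − 1.11 = 3.24 V; V_DS = V_D − V_S = 3.11 − 1.11 = 2 V.
V_ov = V_GS − V_TN = 3.24 − 0.536 = 2.7 V.
Since V_DS = 2 V < V_ov = 2.7 V, the device is in the triode region.
I_D = k_n [V_ov · V_DS − ½ V_DS²] = 3.87 × [2.7 × 2 − 0.5 × 2²] = 13.2 mA.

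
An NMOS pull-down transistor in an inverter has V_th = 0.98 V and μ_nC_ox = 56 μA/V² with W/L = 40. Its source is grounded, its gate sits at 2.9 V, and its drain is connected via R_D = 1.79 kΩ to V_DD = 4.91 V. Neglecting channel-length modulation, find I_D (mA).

V_GS = V_G = 2.9 V, so V_ov = 2.9 − 0.98 = 1.92 V.
k_n = μ_nC_ox · (W/L) = 2.24 mA/V².
Assume saturation: I_D = ½ k_n V_ov² = 0.5 × 2.24 × 1.92² = 4.13 mA, giving V_DS = V_DD − I_D R_D = 4.91 − 4.13 × 1.79 = -2.48 V.
But -2.48 V < V_ov = 1.92 V, so the device is actually in triode.
In triode I_D = k_n[V_ov V_DS − ½ V_DS²] and I_D = (V_DD − V_DS)/R_D. Equating: 2 V_DS² − 8.698 V_DS + 4.91 = 0, giving V_DS = 0.667 V (the root below V_ov).
I_D = (4.91 − 0.667) / 1.79 = 2.37 mA.

I_D = 2.37 mA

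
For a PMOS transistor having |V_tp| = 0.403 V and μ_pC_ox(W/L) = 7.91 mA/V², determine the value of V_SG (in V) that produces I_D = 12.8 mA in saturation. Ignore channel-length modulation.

V_SG = 2.20 V

In saturation I_D = ½ k_p (V_SG − |V_tp|)², so V_SG − |V_tp| = √(2 I_D / k_p) = √(2 × 12.8 / 7.91) = 1.8 V.
V_SG = 0.403 + 1.8 = 2.2 V.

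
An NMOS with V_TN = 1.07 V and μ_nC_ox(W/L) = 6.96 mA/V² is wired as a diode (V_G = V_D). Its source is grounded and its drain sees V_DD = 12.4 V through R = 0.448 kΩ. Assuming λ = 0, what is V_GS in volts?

V_GS = 3.46 V

With gate tied to drain, V_GS = V_DS ≥ V_GS − V_TN, so the device is in saturation.
KCL at the drain: ½ k_n (V_GS − V_TN)² = (V_DD − V_GS)/R.
Let x = V_GS − 1.07. Then 1.56 x² + x − 11.33 = 0, giving x = 2.39 V (positive root), so V_GS = 3.46 V.
I_D = (V_DD − V_GS)/R = (12.4 − 3.46) / 0.448 = 19.9 mA.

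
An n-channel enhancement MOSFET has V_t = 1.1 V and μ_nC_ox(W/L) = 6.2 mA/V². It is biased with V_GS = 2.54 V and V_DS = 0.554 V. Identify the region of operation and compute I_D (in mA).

V_ov = V_GS − V_t = 2.54 − 1.1 = 1.44 V.
Since V_DS = 0.554 V < V_ov = 1.44 V, the device is in the triode region.
I_D = k_n [V_ov · V_DS − ½ V_DS²] = 6.2 × [1.44 × 0.554 − 0.5 × 0.554²] = 3.99 mA.

Triode; I_D = 3.99 mA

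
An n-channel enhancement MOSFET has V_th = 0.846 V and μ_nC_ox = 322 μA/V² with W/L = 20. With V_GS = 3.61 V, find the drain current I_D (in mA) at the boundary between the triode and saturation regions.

At the boundary V_DS = V_ov = V_GS − V_th = 3.61 − 0.846 = 2.76 V.
k_n = μ_nC_ox · (W/L) = 6.44 mA/V².
I_D = ½ k_n V_ov² = 0.5 × 6.44 × 2.76² = 24.6 mA.

I_D = 24.6 mA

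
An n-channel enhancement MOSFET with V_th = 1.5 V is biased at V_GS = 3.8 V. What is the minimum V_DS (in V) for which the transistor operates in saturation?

The boundary between triode and saturation is V_DS = V_GS − V_th = V_ov.
V_ov = 3.8 − 1.5 = 2.3 V.

V_DS,sat = 2.30 V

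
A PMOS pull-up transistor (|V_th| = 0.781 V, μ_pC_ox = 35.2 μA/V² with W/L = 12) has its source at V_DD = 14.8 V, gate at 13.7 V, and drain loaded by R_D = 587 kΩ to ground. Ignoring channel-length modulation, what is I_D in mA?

I_D = 0.0215 mA

V_SG = V_DD − V_G = 14.8 − 13.7 = 1.1 V, so V_ov = 1.1 − 0.781 = 0.319 V.
k_p = μ_pC_ox · (W/L) = 0.4224 mA/V².
Assume saturation: I_D = ½ k_p V_ov² = 0.5 × 0.4224 × 0.319² = 0.0215 mA, giving V_SD = V_DD − I_D R_D = 14.8 − 0.0215 × 587 = 2.18 V.
V_SD = 2.18 V ≥ V_ov = 0.319 V, confirming saturation.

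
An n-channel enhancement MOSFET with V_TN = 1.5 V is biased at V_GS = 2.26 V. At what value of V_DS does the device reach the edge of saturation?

V_DS,sat = 0.760 V

The boundary between triode and saturation is V_DS = V_GS − V_TN = V_ov.
V_ov = 2.26 − 1.5 = 0.76 V.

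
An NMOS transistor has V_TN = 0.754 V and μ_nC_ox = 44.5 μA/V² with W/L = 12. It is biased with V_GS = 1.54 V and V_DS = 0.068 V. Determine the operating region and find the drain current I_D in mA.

Triode; I_D = 0.0273 mA

k_n = μ_nC_ox · (W/L) = 0.534 mA/V².
V_ov = V_GS − V_TN = 1.54 − 0.754 = 0.786 V.
Since V_DS = 0.068 V < V_ov = 0.786 V, the device is in the triode region.
I_D = k_n [V_ov · V_DS − ½ V_DS²] = 0.534 × [0.786 × 0.068 − 0.5 × 0.068²] = 0.0273 mA.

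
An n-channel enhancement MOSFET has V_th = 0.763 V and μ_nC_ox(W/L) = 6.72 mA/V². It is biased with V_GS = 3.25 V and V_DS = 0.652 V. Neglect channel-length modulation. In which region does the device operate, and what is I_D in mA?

V_ov = V_GS − V_th = 3.25 − 0.763 = 2.49 V.
Since V_DS = 0.652 V < V_ov = 2.49 V, the device is in the triode region.
I_D = k_n [V_ov · V_DS − ½ V_DS²] = 6.72 × [2.49 × 0.652 − 0.5 × 0.652²] = 9.47 mA.

Triode; I_D = 9.47 mA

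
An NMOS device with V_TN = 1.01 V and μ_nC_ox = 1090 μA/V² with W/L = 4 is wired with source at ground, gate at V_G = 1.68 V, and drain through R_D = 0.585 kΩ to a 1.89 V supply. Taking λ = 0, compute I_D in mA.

I_D = 0.979 mA

V_GS = V_G = 1.68 V, so V_ov = 1.68 − 1.01 = 0.67 V.
k_n = μ_nC_ox · (W/L) = 4.36 mA/V².
Assume saturation: I_D = ½ k_n V_ov² = 0.5 × 4.36 × 0.67² = 0.979 mA, giving V_DS = V_DD − I_D R_D = 1.89 − 0.979 × 0.585 = 1.32 V.
V_DS = 1.32 V ≥ V_ov = 0.67 V, confirming saturation.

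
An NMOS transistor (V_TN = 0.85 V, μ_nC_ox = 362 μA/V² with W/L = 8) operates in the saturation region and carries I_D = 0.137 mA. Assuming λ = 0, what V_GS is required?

V_GS = 1.16 V

k_n = μ_nC_ox · (W/L) = 2.896 mA/V².
In saturation I_D = ½ k_n (V_GS − V_TN)², so V_GS − V_TN = √(2 I_D / k_n) = √(2 × 0.137 / 2.896) = 0.308 V.
V_GS = 0.85 + 0.308 = 1.16 V.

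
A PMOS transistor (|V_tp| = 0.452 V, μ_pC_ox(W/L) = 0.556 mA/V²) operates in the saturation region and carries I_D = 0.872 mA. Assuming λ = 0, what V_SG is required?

V_SG = 2.22 V

In saturation I_D = ½ k_p (V_SG − |V_tp|)², so V_SG − |V_tp| = √(2 I_D / k_p) = √(2 × 0.872 / 0.556) = 1.77 V.
V_SG = 0.452 + 1.77 = 2.22 V.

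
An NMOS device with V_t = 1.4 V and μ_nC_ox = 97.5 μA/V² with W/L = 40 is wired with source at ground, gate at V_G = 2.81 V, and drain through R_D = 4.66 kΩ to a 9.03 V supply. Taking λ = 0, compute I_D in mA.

V_GS = V_G = 2.81 V, so V_ov = 2.81 − 1.4 = 1.41 V.
k_n = μ_nC_ox · (W/L) = 3.9 mA/V².
Assume saturation: I_D = ½ k_n V_ov² = 0.5 × 3.9 × 1.41² = 3.88 mA, giving V_DS = V_DD − I_D R_D = 9.03 − 3.88 × 4.66 = -9.04 V.
But -9.04 V < V_ov = 1.41 V, so the device is actually in triode.
In triode I_D = k_n[V_ov V_DS − ½ V_DS²] and I_D = (V_DD − V_DS)/R_D. Equating: 9.09 V_DS² − 26.63 V_DS + 9.03 = 0, giving V_DS = 0.391 V (the root below V_ov).
I_D = (9.03 − 0.391) / 4.66 = 1.85 mA.

I_D = 1.85 mA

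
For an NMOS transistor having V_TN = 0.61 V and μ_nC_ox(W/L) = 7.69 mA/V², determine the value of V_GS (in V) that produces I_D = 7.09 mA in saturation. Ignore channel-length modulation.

V_GS = 1.97 V

In saturation I_D = ½ k_n (V_GS − V_TN)², so V_GS − V_TN = √(2 I_D / k_n) = √(2 × 7.09 / 7.69) = 1.36 V.
V_GS = 0.61 + 1.36 = 1.97 V.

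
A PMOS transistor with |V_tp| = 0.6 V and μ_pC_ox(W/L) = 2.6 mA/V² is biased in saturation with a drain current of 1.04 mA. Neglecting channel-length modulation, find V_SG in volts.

V_SG = 1.49 V

In saturation I_D = ½ k_p (V_SG − |V_tp|)², so V_SG − |V_tp| = √(2 I_D / k_p) = √(2 × 1.04 / 2.6) = 0.894 V.
V_SG = 0.6 + 0.894 = 1.49 V.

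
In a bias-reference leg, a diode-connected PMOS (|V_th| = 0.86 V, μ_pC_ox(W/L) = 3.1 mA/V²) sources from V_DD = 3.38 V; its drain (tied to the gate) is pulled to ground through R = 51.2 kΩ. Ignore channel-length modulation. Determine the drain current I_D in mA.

I_D = 0.0459 mA

With gate tied to drain, V_SG = V_SD ≥ V_SG − |V_th|, so the device is in saturation.
KCL at the drain: ½ k_p (V_SG − |V_th|)² = (V_DD − V_SG)/R.
Let x = V_SG − 0.86. Then 79.4 x² + x − 2.52 = 0, giving x = 0.172 V (positive root), so V_SG = 1.03 V.
I_D = (V_DD − V_SG)/R = (3.38 − 1.03) / 51.2 = 0.0459 mA.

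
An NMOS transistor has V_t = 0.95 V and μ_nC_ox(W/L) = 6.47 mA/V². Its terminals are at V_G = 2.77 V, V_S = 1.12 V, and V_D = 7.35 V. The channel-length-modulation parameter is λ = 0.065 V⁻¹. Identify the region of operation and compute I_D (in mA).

V_GS = V_G − V_S = 2.77 − 1.12 = 1.65 V; V_DS = V_D − V_S = 7.35 − 1.12 = 6.23 V.
V_ov = V_GS − V_t = 1.65 − 0.95 = 0.7 V.
Since V_DS = 6.23 V ≥ V_ov = 0.7 V, the device is in saturation.
I_D = ½ k_n V_ov² (1 + λ V_DS) = 0.5 × 6.47 × 0.7² × (1 + 0.065 × 6.23) = 2.23 mA.

Saturation; I_D = 2.23 mA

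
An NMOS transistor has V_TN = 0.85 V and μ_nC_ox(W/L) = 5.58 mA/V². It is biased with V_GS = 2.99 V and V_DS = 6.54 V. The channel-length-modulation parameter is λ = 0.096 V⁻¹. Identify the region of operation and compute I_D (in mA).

Saturation; I_D = 20.8 mA

V_ov = V_GS − V_TN = 2.99 − 0.85 = 2.14 V.
Since V_DS = 6.54 V ≥ V_ov = 2.14 V, the device is in saturation.
I_D = ½ k_n V_ov² (1 + λ V_DS) = 0.5 × 5.58 × 2.14² × (1 + 0.096 × 6.54) = 20.8 mA.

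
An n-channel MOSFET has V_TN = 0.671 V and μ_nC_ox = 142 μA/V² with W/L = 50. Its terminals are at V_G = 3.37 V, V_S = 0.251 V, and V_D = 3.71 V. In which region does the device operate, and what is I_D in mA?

Saturation; I_D = 21.3 mA

V_GS = V_G − V_S = 3.37 − 0.251 = 3.12 V; V_DS = V_D − V_S = 3.71 − 0.251 = 3.46 V.
k_n = μ_nC_ox · (W/L) = 7.1 mA/V².
V_ov = V_GS − V_TN = 3.12 − 0.671 = 2.45 V.
Since V_DS = 3.46 V ≥ V_ov = 2.45 V, the device is in saturation.
I_D = ½ k_n V_ov² = 0.5 × 7.1 × 2.45² = 21.3 mA.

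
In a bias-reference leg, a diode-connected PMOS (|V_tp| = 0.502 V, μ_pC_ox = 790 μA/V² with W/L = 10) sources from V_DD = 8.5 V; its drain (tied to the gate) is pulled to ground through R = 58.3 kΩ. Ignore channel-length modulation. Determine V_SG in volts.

V_SG = 0.686 V

With gate tied to drain, V_SG = V_SD ≥ V_SG − |V_tp|, so the device is in saturation.
k_p = μ_pC_ox · (W/L) = 7.9 mA/V².
KCL at the drain: ½ k_p (V_SG − |V_tp|)² = (V_DD − V_SG)/R.
Let x = V_SG − 0.502. Then 230 x² + x − 7.998 = 0, giving x = 0.184 V (positive root), so V_SG = 0.686 V.
I_D = (V_DD − V_SG)/R = (8.5 − 0.686) / 58.3 = 0.134 mA.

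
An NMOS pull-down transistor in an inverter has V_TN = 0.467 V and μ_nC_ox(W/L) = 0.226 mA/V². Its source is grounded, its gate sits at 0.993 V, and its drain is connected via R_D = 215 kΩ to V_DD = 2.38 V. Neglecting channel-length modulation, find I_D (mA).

V_GS = V_G = 0.993 V, so V_ov = 0.993 − 0.467 = 0.526 V.
Assume saturation: I_D = ½ k_n V_ov² = 0.5 × 0.226 × 0.526² = 0.0313 mA, giving V_DS = V_DD − I_D R_D = 2.38 − 0.0313 × 215 = -4.34 V.
But -4.34 V < V_ov = 0.526 V, so the device is actually in triode.
In triode I_D = k_n[V_ov V_DS − ½ V_DS²] and I_D = (V_DD − V_DS)/R_D. Equating: 24.3 V_DS² − 26.56 V_DS + 2.38 = 0, giving V_DS = 0.0985 V (the root below V_ov).
I_D = (2.38 − 0.0985) / 215 = 0.0106 mA.

I_D = 0.0106 mA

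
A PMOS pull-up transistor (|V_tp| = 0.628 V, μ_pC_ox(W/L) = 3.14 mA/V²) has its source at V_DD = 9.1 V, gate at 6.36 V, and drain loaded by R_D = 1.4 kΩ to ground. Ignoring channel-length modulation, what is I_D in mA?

V_SG = V_DD − V_G = 9.1 − 6.36 = 2.74 V, so V_ov = 2.74 − 0.628 = 2.11 V.
Assume saturation: I_D = ½ k_p V_ov² = 0.5 × 3.14 × 2.11² = 7 mA, giving V_SD = V_DD − I_D R_D = 9.1 − 7 × 1.4 = -0.704 V.
But -0.704 V < V_ov = 2.11 V, so the device is actually in triode.
In triode I_D = k_p[V_ov V_SD − ½ V_SD²] and I_D = (V_DD − V_SD)/R_D. Equating: 2.2 V_SD² − 10.28 V_SD + 9.1 = 0, giving V_SD = 1.18 V (the root below V_ov).
I_D = (9.1 − 1.18) / 1.4 = 5.65 mA.

I_D = 5.65 mA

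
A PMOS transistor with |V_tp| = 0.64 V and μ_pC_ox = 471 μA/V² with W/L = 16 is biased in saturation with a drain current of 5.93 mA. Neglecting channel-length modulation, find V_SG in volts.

V_SG = 1.89 V

k_p = μ_pC_ox · (W/L) = 7.536 mA/V².
In saturation I_D = ½ k_p (V_SG − |V_tp|)², so V_SG − |V_tp| = √(2 I_D / k_p) = √(2 × 5.93 / 7.536) = 1.25 V.
V_SG = 0.64 + 1.25 = 1.89 V.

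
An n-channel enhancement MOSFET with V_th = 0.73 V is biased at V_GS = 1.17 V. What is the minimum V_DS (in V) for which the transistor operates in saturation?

The boundary between triode and saturation is V_DS = V_GS − V_th = V_ov.
V_ov = 1.17 − 0.73 = 0.44 V.

V_DS,sat = 0.440 V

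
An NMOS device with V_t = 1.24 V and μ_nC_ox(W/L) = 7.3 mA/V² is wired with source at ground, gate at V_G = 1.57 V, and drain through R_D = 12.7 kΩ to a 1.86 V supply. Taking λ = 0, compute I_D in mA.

I_D = 0.141 mA

V_GS = V_G = 1.57 V, so V_ov = 1.57 − 1.24 = 0.33 V.
Assume saturation: I_D = ½ k_n V_ov² = 0.5 × 7.3 × 0.33² = 0.397 mA, giving V_DS = V_DD − I_D R_D = 1.86 − 0.397 × 12.7 = -3.19 V.
But -3.19 V < V_ov = 0.33 V, so the device is actually in triode.
In triode I_D = k_n[V_ov V_DS − ½ V_DS²] and I_D = (V_DD − V_DS)/R_D. Equating: 46.4 V_DS² − 31.59 V_DS + 1.86 = 0, giving V_DS = 0.0651 V (the root below V_ov).
I_D = (1.86 − 0.0651) / 12.7 = 0.141 mA.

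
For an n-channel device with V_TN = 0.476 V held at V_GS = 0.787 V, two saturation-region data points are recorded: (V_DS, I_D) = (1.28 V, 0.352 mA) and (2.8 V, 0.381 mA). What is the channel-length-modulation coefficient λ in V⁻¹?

With V_GS fixed, I_D ∝ (1 + λ V_DS) in saturation, so I_D2/I_D1 = (1 + λ V_DS2)/(1 + λ V_DS1).
0.381/0.352 = 1.082 = (1 + 2.8 λ)/(1 + 1.28 λ).
Solving: λ (I_D1 V_DS2 − I_D2 V_DS1) = I_D2 − I_D1, so λ = (0.381 − 0.352) / (0.352 × 2.8 − 0.381 × 1.28) = 0.029 / 0.498 = 0.0582 V⁻¹.

λ = 0.0582 V⁻¹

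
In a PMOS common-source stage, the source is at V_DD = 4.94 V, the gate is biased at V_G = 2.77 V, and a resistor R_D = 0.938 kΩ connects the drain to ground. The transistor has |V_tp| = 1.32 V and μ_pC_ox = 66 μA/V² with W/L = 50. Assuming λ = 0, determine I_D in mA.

V_SG = V_DD − V_G = 4.94 − 2.77 = 2.17 V, so V_ov = 2.17 − 1.32 = 0.85 V.
k_p = μ_pC_ox · (W/L) = 3.3 mA/V².
Assume saturation: I_D = ½ k_p V_ov² = 0.5 × 3.3 × 0.85² = 1.19 mA, giving V_SD = V_DD − I_D R_D = 4.94 − 1.19 × 0.938 = 3.82 V.
V_SD = 3.82 V ≥ V_ov = 0.85 V, confirming saturation.

I_D = 1.19 mA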